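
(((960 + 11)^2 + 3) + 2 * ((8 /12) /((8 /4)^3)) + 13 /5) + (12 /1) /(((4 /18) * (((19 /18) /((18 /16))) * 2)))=1074878119 /1140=942875.54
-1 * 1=-1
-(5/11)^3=-125/1331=-0.09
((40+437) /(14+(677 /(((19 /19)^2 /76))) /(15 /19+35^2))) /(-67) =-5554665 /43672208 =-0.13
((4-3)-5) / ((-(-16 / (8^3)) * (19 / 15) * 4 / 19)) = -480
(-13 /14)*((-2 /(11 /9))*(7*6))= 702 /11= 63.82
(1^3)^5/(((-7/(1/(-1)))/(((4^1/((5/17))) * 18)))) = 1224/35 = 34.97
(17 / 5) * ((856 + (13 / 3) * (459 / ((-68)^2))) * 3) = 698847 / 80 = 8735.59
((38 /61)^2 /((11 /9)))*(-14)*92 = -16738848 /40931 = -408.95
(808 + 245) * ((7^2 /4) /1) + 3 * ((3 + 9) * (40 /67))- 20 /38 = 65789741 /5092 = 12920.22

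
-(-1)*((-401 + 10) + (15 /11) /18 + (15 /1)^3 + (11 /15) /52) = 8534497 /2860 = 2984.09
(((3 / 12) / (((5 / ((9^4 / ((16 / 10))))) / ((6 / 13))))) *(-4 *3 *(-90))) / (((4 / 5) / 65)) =66430125 / 8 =8303765.62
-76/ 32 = -19/ 8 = -2.38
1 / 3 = 0.33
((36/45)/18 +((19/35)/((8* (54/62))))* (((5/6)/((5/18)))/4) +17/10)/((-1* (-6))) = 18173/60480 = 0.30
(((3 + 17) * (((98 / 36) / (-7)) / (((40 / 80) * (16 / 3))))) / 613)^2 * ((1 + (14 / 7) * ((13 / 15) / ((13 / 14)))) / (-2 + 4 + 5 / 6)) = 10535 / 459941256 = 0.00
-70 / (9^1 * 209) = -70 / 1881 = -0.04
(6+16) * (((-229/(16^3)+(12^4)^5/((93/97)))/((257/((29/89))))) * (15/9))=809834055313423173669480511975/4356483072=185891702533722865724.81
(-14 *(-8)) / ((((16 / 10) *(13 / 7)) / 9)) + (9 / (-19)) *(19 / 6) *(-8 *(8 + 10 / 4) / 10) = 22869 / 65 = 351.83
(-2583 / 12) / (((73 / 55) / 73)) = -11838.75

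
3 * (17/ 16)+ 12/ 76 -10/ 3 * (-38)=118571/ 912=130.01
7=7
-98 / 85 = -1.15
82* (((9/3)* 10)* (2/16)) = 307.50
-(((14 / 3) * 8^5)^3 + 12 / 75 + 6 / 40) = -9654591701175501637 / 2700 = -3575774704139074.68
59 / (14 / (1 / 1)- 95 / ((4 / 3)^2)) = -944 / 631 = -1.50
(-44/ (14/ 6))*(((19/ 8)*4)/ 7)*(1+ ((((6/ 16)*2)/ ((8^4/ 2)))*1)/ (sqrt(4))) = -1467807/ 57344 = -25.60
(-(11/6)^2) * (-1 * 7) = 847/36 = 23.53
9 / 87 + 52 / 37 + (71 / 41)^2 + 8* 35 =284.51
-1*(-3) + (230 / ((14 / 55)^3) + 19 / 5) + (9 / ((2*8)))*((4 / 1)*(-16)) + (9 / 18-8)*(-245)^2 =-2992820937 / 6860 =-436271.27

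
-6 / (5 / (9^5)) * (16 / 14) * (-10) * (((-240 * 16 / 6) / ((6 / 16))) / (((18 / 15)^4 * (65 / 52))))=-3732480000 / 7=-533211428.57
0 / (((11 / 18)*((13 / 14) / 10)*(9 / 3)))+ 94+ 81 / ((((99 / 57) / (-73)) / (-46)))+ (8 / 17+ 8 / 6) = 156700.71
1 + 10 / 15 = 5 / 3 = 1.67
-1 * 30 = -30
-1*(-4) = 4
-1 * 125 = -125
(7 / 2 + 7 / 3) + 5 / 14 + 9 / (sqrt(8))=9*sqrt(2) / 4 + 130 / 21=9.37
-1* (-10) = 10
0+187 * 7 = 1309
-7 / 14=-1 / 2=-0.50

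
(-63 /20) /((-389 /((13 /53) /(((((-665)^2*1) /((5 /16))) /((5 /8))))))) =117 /133373847040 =0.00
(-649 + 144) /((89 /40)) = -20200 /89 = -226.97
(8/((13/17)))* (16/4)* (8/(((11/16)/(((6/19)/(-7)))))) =-417792/19019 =-21.97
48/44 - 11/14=0.31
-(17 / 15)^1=-17 / 15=-1.13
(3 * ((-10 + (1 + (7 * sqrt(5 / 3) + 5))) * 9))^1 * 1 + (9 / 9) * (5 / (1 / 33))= 57 + 63 * sqrt(15)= 301.00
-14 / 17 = -0.82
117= 117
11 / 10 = 1.10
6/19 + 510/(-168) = -1447/532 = -2.72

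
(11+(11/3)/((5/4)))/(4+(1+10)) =209/225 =0.93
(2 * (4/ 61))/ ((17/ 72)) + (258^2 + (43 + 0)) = 69072035/ 1037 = 66607.56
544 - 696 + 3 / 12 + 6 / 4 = -601 / 4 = -150.25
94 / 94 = 1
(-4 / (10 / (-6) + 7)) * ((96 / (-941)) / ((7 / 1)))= 72 / 6587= 0.01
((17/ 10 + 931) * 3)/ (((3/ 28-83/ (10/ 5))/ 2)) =-783468/ 5795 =-135.20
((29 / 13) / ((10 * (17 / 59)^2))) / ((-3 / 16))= -807592 / 56355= -14.33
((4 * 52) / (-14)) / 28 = -26 / 49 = -0.53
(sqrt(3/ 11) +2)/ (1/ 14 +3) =14*sqrt(33)/ 473 +28/ 43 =0.82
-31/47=-0.66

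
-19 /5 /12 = -19 /60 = -0.32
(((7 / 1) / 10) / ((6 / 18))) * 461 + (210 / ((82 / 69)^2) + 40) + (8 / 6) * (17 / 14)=204465473 / 176505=1158.41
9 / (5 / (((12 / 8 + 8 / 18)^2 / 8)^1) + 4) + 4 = 16493 / 3572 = 4.62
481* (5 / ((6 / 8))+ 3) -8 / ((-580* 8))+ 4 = 8097383 / 1740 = 4653.67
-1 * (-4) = 4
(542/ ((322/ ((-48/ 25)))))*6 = -19.39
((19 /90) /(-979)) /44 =-19 /3876840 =-0.00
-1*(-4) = 4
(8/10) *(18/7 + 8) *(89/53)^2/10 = 1172308/491575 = 2.38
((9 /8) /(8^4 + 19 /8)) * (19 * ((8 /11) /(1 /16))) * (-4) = -9728 /40073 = -0.24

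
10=10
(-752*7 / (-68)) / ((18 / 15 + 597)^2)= 32900 / 152083377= 0.00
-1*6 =-6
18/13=1.38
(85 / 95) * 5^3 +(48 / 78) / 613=16934277 / 151411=111.84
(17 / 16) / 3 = 17 / 48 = 0.35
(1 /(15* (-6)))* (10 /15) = -1 /135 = -0.01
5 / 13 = 0.38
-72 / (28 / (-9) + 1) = 648 / 19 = 34.11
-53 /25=-2.12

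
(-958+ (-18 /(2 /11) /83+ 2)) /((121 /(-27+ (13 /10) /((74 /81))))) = 1503693369 /7431820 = 202.33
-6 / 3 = -2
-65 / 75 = -13 / 15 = -0.87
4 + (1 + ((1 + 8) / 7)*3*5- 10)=100 / 7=14.29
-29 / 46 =-0.63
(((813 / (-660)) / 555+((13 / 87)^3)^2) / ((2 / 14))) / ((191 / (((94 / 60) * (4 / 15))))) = -12822593731367777 / 379223999863162121250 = -0.00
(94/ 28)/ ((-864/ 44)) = -0.17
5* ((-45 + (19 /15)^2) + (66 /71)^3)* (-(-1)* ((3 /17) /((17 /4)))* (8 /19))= -109758604928 /29479339515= -3.72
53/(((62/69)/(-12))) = -21942/31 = -707.81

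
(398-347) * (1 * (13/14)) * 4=1326/7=189.43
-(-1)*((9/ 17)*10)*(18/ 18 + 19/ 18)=185/ 17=10.88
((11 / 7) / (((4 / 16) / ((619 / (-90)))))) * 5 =-216.16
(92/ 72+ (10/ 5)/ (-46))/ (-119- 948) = -511/ 441738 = -0.00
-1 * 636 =-636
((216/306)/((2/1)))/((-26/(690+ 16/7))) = -14538/1547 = -9.40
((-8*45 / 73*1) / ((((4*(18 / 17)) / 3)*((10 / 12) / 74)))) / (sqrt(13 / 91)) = -22644*sqrt(7) / 73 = -820.69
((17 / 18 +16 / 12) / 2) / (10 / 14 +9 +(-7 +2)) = 287 / 1188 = 0.24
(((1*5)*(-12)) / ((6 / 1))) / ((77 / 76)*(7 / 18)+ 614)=-13680 / 840491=-0.02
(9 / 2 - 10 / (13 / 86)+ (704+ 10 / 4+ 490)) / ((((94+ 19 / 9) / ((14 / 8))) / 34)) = 702.56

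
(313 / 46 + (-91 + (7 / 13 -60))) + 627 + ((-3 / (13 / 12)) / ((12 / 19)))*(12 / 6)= 283795 / 598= 474.57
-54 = -54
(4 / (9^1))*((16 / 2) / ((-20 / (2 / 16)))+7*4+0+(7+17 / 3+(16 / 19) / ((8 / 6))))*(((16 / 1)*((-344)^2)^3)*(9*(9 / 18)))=623377288324714594304 / 285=2187288730963910857.21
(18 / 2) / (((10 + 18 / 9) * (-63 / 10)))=-5 / 42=-0.12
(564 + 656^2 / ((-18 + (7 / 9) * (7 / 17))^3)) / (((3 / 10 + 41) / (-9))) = -24741560984472 / 233552120975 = -105.94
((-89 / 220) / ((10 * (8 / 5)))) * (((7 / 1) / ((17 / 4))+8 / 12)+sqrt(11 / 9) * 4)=-0.17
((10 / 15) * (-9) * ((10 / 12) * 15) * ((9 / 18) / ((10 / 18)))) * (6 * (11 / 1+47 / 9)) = -6570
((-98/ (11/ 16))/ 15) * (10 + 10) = -6272/ 33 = -190.06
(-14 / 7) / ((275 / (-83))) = 166 / 275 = 0.60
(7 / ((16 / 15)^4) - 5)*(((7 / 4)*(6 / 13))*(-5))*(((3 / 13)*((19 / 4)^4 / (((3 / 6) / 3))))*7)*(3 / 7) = -9862735634325 / 2835349504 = -3478.49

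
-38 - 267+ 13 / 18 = -5477 / 18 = -304.28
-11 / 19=-0.58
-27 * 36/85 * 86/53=-83592/4505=-18.56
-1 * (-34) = 34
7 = 7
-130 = -130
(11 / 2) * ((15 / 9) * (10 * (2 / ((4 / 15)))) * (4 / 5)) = 550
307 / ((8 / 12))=921 / 2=460.50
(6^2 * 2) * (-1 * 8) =-576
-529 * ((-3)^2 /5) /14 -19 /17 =-82267 /1190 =-69.13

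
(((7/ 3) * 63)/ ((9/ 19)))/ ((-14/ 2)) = -44.33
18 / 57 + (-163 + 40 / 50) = -15379 / 95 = -161.88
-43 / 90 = -0.48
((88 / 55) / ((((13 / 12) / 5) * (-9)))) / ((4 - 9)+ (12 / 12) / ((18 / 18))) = 8 / 39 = 0.21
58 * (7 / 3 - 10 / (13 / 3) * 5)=-20822 / 39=-533.90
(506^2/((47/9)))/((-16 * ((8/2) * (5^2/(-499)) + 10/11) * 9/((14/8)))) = -2459417807/2925280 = -840.75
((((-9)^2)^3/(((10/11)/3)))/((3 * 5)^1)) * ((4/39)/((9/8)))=10659.10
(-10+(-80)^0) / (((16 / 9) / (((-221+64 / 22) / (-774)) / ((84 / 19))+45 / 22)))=-411393 / 38528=-10.68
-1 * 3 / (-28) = 3 / 28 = 0.11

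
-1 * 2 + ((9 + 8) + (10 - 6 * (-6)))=61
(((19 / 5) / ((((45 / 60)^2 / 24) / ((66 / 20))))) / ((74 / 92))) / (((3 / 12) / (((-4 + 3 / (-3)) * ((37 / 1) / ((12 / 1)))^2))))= -5691488 / 45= -126477.51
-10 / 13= -0.77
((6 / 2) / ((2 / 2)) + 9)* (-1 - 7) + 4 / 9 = -860 / 9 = -95.56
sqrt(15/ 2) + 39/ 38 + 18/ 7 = sqrt(30)/ 2 + 957/ 266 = 6.34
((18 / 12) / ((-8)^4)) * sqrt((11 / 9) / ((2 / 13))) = sqrt(286) / 16384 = 0.00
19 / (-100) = -19 / 100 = -0.19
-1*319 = -319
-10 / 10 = -1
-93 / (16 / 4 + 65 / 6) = -558 / 89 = -6.27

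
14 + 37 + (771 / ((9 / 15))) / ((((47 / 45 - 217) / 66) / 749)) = -1429012716 / 4859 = -294096.05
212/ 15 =14.13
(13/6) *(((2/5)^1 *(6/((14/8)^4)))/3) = 6656/36015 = 0.18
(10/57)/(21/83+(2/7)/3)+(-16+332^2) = 1271034674/11533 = 110208.50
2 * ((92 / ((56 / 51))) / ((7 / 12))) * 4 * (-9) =-506736 / 49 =-10341.55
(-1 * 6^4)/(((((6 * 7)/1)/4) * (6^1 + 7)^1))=-864/91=-9.49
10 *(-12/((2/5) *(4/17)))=-1275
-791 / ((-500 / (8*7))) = 11074 / 125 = 88.59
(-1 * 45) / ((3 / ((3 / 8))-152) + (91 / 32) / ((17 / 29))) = 24480 / 75697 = 0.32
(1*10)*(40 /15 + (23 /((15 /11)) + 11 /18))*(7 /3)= 12691 /27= 470.04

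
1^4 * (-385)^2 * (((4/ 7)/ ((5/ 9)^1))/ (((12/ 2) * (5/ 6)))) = 30492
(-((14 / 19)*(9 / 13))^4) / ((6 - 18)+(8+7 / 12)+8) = -3024568512 / 204715394455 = -0.01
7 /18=0.39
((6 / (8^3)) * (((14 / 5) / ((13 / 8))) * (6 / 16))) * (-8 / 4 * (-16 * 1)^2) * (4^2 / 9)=-448 / 65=-6.89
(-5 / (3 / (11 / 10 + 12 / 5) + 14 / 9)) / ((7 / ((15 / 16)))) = -675 / 2432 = -0.28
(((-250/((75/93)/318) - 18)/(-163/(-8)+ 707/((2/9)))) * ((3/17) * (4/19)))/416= -295794/107557385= -0.00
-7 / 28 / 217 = -1 / 868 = -0.00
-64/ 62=-32/ 31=-1.03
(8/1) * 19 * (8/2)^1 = 608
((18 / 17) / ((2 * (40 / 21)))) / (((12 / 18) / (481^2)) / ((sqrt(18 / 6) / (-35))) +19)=918271809 * sqrt(3) / 35478086174376316 +5189905794907197 / 354780861743763160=0.01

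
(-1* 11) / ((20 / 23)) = -253 / 20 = -12.65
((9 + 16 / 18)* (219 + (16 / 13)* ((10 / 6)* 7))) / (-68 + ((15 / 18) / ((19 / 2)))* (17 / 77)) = -33.95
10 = 10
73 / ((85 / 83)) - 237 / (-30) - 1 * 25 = 9211 / 170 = 54.18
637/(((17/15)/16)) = 152880/17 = 8992.94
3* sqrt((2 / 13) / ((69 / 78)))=6* sqrt(23) / 23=1.25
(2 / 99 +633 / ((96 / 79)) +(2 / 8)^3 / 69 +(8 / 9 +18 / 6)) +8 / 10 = 127661509 / 242880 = 525.62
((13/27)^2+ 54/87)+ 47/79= 2417444/1670139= 1.45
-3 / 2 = -1.50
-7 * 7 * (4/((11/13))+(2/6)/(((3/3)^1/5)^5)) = -1692019/33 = -51273.30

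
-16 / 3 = -5.33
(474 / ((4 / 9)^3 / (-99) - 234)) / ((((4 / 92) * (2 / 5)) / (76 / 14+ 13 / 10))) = -185293340991 / 236433092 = -783.70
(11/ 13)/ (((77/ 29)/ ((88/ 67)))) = 2552/ 6097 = 0.42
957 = 957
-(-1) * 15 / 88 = 15 / 88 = 0.17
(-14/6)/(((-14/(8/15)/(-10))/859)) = -6872/9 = -763.56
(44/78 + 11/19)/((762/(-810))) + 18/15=-2361/156845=-0.02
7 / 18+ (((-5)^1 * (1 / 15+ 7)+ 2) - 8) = -737 / 18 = -40.94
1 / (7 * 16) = 1 / 112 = 0.01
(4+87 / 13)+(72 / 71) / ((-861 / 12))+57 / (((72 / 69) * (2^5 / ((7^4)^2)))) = 667344101356041 / 67814656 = 9840706.14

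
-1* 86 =-86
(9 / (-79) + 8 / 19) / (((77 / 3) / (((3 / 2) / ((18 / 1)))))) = 461 / 462308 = 0.00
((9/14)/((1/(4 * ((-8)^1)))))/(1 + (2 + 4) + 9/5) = -180/77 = -2.34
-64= -64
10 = 10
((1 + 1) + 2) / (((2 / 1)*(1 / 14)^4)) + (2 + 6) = 76840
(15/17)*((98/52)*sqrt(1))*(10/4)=4.16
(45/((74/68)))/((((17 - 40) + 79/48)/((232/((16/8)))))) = -224.63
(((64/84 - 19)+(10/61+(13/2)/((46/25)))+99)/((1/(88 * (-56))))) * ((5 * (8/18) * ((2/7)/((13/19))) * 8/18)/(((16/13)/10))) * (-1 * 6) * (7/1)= 6656965673600/113643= 58577876.98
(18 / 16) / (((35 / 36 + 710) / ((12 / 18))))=27 / 25595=0.00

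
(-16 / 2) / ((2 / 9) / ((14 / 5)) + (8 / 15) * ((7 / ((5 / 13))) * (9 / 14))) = -12600 / 9953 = -1.27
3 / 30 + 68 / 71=751 / 710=1.06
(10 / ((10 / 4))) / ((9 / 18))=8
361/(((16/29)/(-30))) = -157035/8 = -19629.38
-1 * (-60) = 60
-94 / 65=-1.45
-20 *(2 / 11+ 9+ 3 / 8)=-4205 / 22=-191.14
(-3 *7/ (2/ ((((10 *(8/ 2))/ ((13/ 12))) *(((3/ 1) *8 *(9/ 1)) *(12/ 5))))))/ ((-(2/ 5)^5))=19626923.08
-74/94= -37/47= -0.79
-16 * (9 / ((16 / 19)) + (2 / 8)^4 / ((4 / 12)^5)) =-2979 / 16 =-186.19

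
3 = 3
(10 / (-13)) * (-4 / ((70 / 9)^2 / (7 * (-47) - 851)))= -38232 / 637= -60.02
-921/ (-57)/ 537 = 307/ 10203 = 0.03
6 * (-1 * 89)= -534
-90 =-90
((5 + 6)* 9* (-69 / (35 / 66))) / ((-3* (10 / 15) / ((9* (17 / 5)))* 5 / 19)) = 655304661 / 875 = 748919.61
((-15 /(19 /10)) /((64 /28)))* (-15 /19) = 7875 /2888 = 2.73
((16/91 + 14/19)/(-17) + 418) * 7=12284696/4199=2925.62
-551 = -551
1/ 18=0.06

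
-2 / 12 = -1 / 6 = -0.17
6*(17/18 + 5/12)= 49/6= 8.17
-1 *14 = -14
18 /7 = 2.57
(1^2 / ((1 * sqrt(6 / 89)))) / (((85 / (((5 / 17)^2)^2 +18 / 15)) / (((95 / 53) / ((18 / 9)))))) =9580769 * sqrt(534) / 4515145260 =0.05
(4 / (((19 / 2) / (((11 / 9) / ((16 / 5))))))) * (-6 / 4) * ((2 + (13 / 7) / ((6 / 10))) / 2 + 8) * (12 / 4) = -24365 / 3192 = -7.63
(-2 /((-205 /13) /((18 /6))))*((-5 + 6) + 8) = 702 /205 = 3.42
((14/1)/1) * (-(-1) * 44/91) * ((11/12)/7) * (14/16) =121/156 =0.78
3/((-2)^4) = 3/16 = 0.19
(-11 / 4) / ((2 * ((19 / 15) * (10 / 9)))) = -297 / 304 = -0.98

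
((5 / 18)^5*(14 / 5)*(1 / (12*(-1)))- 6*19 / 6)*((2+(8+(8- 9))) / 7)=-215415127 / 8817984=-24.43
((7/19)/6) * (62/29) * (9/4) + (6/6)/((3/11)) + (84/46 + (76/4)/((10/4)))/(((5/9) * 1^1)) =79569947/3801900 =20.93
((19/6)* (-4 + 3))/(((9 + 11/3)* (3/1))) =-1/12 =-0.08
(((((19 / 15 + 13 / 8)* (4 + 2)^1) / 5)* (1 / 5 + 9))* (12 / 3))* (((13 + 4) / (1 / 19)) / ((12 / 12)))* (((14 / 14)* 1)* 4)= 20622904 / 125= 164983.23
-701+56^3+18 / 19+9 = 3323574 / 19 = 174924.95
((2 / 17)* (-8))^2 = 0.89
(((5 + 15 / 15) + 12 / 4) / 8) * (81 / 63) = 81 / 56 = 1.45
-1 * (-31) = 31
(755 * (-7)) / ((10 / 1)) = -1057 / 2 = -528.50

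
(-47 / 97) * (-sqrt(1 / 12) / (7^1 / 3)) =47 * sqrt(3) / 1358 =0.06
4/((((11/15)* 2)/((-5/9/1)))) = -50/33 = -1.52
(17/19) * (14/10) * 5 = 119/19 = 6.26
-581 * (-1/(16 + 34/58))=16849/481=35.03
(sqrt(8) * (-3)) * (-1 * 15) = 90 * sqrt(2) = 127.28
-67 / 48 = -1.40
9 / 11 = 0.82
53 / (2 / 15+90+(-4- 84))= 795 / 32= 24.84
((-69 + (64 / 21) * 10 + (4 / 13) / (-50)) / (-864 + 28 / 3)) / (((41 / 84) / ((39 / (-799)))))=-2366703 / 524962975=-0.00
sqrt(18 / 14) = 3*sqrt(7) / 7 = 1.13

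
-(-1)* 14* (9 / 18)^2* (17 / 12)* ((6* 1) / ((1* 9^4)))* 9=119 / 2916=0.04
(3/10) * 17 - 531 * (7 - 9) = 10671/10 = 1067.10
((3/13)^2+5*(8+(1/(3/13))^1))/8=7823/1014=7.71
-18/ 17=-1.06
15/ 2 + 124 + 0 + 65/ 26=134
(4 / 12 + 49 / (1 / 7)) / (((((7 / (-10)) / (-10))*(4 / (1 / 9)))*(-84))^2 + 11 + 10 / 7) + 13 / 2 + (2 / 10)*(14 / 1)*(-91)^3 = -12412529073764987 / 5882736690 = -2109992.29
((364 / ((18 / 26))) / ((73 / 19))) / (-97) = -89908 / 63729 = -1.41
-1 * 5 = -5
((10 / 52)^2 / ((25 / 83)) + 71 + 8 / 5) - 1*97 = -82057 / 3380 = -24.28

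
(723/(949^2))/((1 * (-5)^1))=-723/4503005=-0.00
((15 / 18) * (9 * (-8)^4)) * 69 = 2119680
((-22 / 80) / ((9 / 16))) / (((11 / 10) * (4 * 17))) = -0.01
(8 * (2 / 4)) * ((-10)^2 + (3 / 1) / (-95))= 37988 / 95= 399.87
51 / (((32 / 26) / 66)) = 21879 / 8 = 2734.88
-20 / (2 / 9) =-90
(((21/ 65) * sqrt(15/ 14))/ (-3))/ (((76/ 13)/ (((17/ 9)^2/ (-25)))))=289 * sqrt(210)/ 1539000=0.00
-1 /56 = -0.02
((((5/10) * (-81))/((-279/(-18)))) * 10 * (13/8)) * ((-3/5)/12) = 1053/496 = 2.12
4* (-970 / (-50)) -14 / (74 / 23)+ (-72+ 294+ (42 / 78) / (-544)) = 386278417 / 1308320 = 295.25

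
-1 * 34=-34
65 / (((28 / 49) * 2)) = 56.88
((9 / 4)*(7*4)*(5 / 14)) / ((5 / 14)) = 63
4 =4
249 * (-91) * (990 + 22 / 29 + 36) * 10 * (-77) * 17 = 8831749486560 / 29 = 304543085743.45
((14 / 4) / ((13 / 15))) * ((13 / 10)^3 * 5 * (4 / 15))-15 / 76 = 11051 / 950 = 11.63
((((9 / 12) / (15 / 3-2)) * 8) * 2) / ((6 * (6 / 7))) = 7 / 9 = 0.78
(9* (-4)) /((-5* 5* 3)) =12 /25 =0.48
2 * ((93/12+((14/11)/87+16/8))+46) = 213467/1914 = 111.53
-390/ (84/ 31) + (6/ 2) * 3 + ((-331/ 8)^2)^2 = 84021420375/ 28672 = 2930434.58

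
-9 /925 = -0.01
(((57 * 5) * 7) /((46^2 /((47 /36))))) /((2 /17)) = 531335 /50784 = 10.46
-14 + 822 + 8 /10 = 4044 /5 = 808.80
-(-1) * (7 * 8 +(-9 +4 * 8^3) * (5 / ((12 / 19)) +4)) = 292249 / 12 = 24354.08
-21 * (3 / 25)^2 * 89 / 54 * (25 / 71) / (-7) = 89 / 3550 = 0.03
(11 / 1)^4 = 14641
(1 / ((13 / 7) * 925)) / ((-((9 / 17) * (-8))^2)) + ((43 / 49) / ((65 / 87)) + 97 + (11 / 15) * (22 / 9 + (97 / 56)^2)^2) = 3446000047027399 / 28737134899200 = 119.91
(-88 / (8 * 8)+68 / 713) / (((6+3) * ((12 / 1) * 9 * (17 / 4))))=-811 / 2618136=-0.00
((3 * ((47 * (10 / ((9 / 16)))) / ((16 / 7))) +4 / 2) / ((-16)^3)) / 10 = -103 / 3840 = -0.03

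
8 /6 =4 /3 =1.33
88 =88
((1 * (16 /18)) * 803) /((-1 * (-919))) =6424 /8271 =0.78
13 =13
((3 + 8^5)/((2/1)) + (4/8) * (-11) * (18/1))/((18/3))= 32573/12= 2714.42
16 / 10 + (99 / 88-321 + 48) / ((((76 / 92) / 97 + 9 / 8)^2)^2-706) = 9463091323569026536 / 4764912792102147185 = 1.99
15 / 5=3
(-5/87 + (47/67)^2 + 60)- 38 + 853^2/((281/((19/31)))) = 5475412461377/3402020073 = 1609.46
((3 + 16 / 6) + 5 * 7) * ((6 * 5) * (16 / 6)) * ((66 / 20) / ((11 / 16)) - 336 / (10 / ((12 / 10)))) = -577792 / 5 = -115558.40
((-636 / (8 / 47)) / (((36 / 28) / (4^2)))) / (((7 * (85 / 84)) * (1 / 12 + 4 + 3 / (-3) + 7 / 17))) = -6695808 / 3565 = -1878.21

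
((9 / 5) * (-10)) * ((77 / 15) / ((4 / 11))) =-2541 / 10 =-254.10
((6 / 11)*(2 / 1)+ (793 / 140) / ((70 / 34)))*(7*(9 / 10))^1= 1863819 / 77000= 24.21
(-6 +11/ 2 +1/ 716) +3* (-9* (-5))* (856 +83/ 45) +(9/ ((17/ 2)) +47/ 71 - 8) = 100077670045/ 864212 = 115802.22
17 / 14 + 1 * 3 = 4.21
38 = 38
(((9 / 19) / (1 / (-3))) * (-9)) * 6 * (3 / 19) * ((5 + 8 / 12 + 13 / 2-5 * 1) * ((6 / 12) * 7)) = 303.92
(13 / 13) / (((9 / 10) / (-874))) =-8740 / 9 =-971.11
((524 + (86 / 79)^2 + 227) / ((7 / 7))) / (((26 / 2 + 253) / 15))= 3706095 / 87374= 42.42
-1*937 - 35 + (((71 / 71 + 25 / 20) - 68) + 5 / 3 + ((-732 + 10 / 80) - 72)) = -44159 / 24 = -1839.96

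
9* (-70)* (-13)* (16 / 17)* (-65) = -8517600 / 17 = -501035.29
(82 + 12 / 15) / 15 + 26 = 788 / 25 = 31.52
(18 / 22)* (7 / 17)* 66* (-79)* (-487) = 14542794 / 17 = 855458.47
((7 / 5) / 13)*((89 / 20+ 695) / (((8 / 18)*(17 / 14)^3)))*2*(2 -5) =-567.95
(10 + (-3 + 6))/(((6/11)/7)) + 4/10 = 5017/30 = 167.23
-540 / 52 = -135 / 13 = -10.38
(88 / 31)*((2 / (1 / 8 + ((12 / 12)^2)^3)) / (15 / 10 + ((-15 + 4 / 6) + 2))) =-2816 / 6045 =-0.47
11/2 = 5.50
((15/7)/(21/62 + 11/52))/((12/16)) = 32240/6209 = 5.19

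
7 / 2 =3.50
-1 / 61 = -0.02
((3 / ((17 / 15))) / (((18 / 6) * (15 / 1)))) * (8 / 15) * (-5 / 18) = -4 / 459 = -0.01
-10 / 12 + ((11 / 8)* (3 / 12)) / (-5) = -433 / 480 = -0.90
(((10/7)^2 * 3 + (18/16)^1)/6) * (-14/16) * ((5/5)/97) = -947/86912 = -0.01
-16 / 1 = -16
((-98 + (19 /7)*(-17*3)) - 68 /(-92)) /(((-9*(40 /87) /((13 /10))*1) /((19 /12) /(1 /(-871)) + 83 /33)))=-433239215149 /4250400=-101929.05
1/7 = 0.14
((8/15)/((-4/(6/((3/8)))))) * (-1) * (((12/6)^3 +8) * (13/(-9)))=-6656/135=-49.30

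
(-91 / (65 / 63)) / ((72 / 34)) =-833 / 20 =-41.65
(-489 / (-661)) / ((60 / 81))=13203 / 13220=1.00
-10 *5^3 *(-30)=37500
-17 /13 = -1.31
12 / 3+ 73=77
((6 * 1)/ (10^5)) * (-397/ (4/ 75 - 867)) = 3573/ 130042000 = 0.00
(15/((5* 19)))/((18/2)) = 1/57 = 0.02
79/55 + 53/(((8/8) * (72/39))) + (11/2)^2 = 79721/1320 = 60.39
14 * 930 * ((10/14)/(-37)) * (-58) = 539400/37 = 14578.38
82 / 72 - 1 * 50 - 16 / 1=-64.86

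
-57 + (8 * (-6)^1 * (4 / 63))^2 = -21041 / 441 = -47.71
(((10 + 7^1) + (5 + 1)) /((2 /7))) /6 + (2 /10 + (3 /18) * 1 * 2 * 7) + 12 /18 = 997 /60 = 16.62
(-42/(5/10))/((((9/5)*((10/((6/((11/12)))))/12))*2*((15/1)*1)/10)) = -122.18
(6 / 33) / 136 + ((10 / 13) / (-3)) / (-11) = 719 / 29172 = 0.02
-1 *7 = -7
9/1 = 9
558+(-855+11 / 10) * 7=-54193 / 10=-5419.30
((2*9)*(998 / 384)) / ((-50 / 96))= -4491 / 50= -89.82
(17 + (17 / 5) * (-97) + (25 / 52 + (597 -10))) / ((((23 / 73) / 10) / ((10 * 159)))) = 4144685595 / 299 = 13861824.73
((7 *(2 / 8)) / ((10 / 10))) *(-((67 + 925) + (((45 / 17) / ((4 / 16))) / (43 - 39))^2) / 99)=-2020991 / 114444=-17.66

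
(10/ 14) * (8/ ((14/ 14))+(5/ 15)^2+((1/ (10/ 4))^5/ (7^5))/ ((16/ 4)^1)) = 3834096947/ 661775625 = 5.79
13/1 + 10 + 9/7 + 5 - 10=135/7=19.29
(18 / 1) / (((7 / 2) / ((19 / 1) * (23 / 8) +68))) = 8829 / 14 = 630.64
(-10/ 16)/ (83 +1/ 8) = -0.01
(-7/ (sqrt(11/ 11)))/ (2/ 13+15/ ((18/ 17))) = -546/ 1117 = -0.49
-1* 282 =-282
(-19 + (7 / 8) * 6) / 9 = -55 / 36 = -1.53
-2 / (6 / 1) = -1 / 3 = -0.33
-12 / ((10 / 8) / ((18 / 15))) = -288 / 25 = -11.52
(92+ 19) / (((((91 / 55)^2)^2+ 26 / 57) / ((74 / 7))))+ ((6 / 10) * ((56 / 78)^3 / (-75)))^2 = 18119435101726315226734862 / 122761962737913309890625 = 147.60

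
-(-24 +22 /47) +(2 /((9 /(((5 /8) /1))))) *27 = 5129 /188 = 27.28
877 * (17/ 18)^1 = 14909/ 18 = 828.28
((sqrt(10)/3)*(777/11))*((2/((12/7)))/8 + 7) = 88837*sqrt(10)/528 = 532.06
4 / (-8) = -1 / 2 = -0.50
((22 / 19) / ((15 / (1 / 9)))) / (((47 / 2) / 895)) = 7876 / 24111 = 0.33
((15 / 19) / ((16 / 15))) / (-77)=-225 / 23408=-0.01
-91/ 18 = -5.06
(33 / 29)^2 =1089 / 841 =1.29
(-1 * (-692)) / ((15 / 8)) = 5536 / 15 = 369.07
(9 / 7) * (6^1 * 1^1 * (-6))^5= -544195584 / 7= -77742226.29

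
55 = 55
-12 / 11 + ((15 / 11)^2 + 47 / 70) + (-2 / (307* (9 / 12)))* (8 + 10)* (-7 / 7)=4151039 / 2600290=1.60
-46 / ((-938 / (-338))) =-7774 / 469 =-16.58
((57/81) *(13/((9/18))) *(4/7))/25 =1976/4725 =0.42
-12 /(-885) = 4 /295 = 0.01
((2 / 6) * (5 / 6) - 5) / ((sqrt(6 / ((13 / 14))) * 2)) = -85 * sqrt(273) / 1512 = -0.93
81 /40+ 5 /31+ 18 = 20.19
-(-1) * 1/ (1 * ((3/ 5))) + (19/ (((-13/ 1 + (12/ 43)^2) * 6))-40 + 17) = -1031145/ 47786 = -21.58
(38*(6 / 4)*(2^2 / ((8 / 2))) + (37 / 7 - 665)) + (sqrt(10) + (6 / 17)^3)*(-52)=-20806571 / 34391 - 52*sqrt(10)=-769.44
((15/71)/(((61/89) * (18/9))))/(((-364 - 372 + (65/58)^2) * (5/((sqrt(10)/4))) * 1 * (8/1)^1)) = -74849 * sqrt(10)/57092489328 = -0.00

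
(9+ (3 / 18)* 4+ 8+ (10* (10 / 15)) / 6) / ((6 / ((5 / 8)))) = 845 / 432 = 1.96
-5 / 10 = -1 / 2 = -0.50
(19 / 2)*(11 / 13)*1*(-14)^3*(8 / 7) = -327712 / 13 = -25208.62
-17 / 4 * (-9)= 153 / 4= 38.25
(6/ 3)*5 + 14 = 24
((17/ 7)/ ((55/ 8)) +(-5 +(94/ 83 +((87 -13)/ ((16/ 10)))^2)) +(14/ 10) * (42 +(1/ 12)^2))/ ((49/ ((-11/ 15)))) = -32.84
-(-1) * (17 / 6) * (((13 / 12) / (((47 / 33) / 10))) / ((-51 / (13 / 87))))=-9295 / 147204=-0.06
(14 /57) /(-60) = -7 /1710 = -0.00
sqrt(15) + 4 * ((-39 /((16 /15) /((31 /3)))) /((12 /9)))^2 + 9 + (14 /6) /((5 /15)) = sqrt(15) + 328894609 /1024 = 321190.01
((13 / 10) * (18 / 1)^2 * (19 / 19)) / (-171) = -234 / 95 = -2.46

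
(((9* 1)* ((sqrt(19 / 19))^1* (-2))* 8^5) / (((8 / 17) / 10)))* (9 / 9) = -12533760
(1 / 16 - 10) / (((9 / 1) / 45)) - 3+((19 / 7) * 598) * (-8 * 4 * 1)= -5823245 / 112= -51993.26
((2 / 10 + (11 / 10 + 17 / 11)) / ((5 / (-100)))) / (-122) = 313 / 671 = 0.47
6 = 6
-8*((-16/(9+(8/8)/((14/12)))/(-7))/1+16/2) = -4544/69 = -65.86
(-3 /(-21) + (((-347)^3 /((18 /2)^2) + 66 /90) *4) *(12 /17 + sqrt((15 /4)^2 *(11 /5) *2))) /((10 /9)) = -104454659 *sqrt(110) /75 -23397841321 /17850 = -15917866.18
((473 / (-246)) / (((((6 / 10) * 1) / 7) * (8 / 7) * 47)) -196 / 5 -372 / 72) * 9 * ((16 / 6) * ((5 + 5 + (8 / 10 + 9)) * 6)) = -6151415787 / 48175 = -127688.96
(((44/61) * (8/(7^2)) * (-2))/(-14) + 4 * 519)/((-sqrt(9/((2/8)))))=-21718250/62769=-346.00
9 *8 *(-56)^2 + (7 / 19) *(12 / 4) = 4290069 / 19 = 225793.11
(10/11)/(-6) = -0.15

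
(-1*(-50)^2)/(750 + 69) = -2500/819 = -3.05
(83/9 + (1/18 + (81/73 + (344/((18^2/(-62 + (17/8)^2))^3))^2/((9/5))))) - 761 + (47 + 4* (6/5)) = -2843084748712779851156870431463/4080424110361545671536803840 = -696.76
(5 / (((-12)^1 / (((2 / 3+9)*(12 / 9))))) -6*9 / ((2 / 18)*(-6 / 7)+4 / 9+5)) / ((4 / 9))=-140719 / 4044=-34.80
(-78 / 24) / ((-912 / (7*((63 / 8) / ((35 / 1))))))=0.01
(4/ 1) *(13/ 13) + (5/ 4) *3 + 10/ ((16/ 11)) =14.62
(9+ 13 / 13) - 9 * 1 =1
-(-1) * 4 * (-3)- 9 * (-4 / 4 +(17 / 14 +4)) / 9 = -227 / 14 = -16.21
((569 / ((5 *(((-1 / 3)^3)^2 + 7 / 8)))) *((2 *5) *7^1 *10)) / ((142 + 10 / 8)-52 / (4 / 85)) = -1858308480 / 19662017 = -94.51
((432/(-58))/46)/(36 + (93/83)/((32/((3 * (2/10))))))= -53120/11817239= -0.00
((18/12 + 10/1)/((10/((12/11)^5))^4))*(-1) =-2755514994571622744064/420468746832850005750625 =-0.01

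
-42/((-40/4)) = 21/5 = 4.20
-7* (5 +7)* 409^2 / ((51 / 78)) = -365341704 / 17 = -21490688.47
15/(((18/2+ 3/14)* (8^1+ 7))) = 14/129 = 0.11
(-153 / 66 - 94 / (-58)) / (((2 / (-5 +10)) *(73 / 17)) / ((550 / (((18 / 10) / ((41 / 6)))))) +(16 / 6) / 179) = -104099128125 / 2346207532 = -44.37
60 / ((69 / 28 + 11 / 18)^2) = 762048 / 120125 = 6.34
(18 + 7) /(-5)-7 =-12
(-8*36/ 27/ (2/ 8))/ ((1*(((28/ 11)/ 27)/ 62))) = -196416/ 7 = -28059.43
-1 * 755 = -755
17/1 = 17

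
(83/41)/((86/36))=1494/1763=0.85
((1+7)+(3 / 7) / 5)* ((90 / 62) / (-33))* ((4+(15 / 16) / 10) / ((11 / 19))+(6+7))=-5998185 / 840224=-7.14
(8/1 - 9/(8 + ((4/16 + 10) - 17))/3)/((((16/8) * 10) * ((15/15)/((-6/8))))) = -21/100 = -0.21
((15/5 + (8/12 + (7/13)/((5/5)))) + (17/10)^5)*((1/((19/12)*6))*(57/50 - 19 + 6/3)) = -4378239803/142500000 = -30.72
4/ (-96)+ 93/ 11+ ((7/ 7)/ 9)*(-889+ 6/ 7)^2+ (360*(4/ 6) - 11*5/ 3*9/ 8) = 87871.98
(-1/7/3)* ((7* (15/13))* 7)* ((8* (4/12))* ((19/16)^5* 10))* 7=-3033221275/2555904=-1186.75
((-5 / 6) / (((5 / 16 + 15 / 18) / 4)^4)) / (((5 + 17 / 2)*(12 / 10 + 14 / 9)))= -3.33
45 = 45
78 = 78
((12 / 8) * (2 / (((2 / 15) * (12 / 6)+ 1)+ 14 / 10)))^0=1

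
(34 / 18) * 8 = 136 / 9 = 15.11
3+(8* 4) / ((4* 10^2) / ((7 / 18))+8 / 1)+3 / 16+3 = 90241 / 14512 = 6.22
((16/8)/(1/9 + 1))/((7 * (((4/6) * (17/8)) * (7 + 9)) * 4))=27/9520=0.00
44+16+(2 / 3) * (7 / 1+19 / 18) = 1765 / 27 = 65.37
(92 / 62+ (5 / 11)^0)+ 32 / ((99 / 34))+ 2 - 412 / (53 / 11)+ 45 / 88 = -90468913 / 1301256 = -69.52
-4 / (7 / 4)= -16 / 7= -2.29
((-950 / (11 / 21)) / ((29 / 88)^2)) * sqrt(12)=-28089600 * sqrt(3) / 841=-57850.91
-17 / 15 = -1.13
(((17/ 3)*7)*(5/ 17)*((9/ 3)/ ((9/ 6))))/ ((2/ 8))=280/ 3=93.33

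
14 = 14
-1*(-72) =72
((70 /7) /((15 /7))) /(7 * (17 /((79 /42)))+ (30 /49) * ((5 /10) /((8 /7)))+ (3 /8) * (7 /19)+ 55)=147098 /3740655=0.04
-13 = -13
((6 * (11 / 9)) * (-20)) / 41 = -440 / 123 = -3.58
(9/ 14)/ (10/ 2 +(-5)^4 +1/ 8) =36/ 35287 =0.00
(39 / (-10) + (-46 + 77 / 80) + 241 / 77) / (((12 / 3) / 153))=-8634555 / 4928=-1752.14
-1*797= -797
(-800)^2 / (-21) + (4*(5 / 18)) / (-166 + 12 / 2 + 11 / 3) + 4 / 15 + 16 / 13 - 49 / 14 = -1858255863 / 60970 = -30478.20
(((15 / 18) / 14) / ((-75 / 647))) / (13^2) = -647 / 212940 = -0.00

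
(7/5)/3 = 7/15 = 0.47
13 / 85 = 0.15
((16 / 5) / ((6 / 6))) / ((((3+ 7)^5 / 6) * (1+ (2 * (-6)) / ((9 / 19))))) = -9 / 1140625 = -0.00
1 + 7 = 8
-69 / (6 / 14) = -161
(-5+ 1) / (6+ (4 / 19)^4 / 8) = -0.67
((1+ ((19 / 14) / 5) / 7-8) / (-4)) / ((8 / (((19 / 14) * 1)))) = 64809 / 219520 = 0.30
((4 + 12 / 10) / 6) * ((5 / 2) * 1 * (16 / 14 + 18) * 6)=1742 / 7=248.86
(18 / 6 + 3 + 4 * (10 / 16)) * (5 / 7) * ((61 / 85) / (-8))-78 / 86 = -1.45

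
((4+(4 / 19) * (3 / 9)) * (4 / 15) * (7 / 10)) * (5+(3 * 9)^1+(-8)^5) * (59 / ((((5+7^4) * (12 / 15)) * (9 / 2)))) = -522772096 / 3085695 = -169.42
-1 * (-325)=325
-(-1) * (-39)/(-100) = 39/100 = 0.39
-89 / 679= -0.13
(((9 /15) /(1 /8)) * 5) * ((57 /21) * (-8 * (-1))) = 521.14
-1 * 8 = -8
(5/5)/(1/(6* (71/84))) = 71/14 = 5.07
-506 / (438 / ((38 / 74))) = -4807 / 8103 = -0.59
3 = 3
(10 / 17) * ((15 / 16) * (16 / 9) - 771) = -452.55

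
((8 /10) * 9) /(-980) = -9 /1225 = -0.01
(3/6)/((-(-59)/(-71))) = -71/118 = -0.60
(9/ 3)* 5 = 15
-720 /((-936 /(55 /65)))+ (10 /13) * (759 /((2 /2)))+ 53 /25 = 2478457 /4225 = 586.62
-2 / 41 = -0.05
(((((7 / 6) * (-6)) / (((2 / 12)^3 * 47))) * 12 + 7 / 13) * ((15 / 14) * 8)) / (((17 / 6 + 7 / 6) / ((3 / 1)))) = -1514205 / 611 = -2478.24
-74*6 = -444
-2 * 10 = -20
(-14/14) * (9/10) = -9/10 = -0.90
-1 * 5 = -5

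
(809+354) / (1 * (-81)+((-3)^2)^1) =-1163 / 72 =-16.15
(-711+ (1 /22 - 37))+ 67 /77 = -115051 /154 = -747.08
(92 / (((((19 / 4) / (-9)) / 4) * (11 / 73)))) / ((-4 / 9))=2175984 / 209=10411.41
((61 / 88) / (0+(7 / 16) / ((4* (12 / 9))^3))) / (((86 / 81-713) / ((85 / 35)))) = -25485312 / 31082513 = -0.82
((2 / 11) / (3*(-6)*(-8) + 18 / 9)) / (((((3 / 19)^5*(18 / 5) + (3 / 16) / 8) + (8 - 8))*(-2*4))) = -198087920 / 30274189671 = -0.01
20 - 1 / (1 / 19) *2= -18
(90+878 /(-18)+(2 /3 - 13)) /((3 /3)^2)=260 /9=28.89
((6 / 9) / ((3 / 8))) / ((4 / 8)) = 32 / 9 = 3.56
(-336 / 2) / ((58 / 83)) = -6972 / 29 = -240.41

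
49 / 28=7 / 4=1.75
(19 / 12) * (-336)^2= 178752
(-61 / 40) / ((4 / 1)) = -61 / 160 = -0.38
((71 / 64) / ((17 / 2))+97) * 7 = 369873 / 544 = 679.91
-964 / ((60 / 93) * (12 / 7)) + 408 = -27817 / 60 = -463.62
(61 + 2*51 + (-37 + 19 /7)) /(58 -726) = -901 /4676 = -0.19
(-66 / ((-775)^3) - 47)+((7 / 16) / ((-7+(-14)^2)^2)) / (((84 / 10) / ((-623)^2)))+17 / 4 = -42.18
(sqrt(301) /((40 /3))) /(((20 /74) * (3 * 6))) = 37 * sqrt(301) /2400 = 0.27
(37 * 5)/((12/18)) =555/2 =277.50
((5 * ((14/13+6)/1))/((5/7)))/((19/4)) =2576/247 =10.43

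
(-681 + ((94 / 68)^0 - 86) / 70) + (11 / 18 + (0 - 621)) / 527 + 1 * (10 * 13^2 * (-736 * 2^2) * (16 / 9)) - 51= -293690031172 / 33201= -8845818.84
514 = 514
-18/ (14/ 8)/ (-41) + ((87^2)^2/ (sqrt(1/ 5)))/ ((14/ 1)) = 72/ 287 + 57289761*sqrt(5)/ 14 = 9150271.68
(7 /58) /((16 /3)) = 21 /928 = 0.02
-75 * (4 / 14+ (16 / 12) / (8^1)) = -475 / 14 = -33.93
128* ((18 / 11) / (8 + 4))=192 / 11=17.45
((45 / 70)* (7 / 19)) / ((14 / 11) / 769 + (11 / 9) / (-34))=-11648043 / 1686535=-6.91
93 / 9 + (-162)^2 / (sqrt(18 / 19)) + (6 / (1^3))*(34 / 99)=409 / 33 + 4374*sqrt(38)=26975.54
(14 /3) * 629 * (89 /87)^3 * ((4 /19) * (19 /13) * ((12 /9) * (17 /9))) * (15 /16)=527676346190 /231134553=2282.98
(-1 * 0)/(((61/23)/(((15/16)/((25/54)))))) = 0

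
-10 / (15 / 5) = -10 / 3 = -3.33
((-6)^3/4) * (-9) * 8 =3888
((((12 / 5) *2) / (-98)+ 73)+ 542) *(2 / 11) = 301326 / 2695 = 111.81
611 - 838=-227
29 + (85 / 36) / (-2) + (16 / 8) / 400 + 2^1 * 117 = 117821 / 450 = 261.82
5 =5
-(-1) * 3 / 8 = 0.38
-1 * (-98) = 98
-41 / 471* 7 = -0.61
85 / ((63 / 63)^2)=85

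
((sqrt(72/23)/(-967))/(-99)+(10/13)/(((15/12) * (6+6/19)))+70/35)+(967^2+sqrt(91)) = 2 * sqrt(46)/733953+sqrt(91)+182342764/195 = 935100.64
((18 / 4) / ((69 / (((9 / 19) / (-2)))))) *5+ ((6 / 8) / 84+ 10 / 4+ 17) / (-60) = -236329 / 587328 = -0.40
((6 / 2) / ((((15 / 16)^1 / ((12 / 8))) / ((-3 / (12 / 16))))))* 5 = -96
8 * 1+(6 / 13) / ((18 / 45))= 119 / 13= 9.15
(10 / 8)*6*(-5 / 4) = -75 / 8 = -9.38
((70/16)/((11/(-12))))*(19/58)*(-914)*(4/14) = 130245/319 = 408.29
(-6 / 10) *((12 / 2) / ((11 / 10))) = -36 / 11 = -3.27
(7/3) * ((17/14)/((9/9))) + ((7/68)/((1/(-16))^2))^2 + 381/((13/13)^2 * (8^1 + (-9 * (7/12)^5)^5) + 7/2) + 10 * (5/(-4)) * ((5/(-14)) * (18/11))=9087176296740603978640495610422/12313457985873320355004100175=737.99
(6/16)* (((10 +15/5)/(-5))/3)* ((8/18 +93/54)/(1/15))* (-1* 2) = 169/8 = 21.12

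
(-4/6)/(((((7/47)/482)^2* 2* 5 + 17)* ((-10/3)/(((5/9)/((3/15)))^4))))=20047020156250/28620603043191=0.70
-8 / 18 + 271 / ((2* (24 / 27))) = 21887 / 144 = 151.99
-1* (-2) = 2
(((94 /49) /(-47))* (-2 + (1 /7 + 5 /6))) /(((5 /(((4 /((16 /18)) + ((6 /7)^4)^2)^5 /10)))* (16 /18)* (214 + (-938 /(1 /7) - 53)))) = -22122426362707376005238255091596179892643 /59679279267103817460459285243256730269504000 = -0.00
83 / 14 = 5.93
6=6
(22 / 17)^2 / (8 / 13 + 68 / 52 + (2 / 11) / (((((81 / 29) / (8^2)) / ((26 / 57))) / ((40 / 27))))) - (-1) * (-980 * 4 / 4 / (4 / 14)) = -83721436131842 / 24411097385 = -3429.65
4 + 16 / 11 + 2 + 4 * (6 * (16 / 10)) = 2522 / 55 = 45.85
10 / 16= 5 / 8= 0.62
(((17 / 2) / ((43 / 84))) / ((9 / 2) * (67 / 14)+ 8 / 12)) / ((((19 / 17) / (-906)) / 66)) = -60967523232 / 1523705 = -40012.68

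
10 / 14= 5 / 7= 0.71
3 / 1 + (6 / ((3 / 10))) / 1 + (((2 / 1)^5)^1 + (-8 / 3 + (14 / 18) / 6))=2833 / 54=52.46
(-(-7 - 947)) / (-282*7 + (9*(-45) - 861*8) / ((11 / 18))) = -159 / 2318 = -0.07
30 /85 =6 /17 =0.35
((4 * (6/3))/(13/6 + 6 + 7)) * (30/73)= 1440/6643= 0.22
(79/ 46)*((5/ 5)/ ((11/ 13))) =1027/ 506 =2.03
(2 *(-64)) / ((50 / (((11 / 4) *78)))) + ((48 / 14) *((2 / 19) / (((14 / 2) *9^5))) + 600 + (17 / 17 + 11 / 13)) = 314015028928 / 5955583725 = 52.73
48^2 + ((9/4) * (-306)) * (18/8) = 6039/8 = 754.88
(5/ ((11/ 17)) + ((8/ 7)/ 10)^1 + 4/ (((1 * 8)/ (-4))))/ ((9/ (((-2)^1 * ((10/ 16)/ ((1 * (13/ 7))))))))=-173/ 396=-0.44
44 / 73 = 0.60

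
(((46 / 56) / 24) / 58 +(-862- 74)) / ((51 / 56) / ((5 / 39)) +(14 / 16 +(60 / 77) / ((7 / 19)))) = -14045382505 / 151462128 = -92.73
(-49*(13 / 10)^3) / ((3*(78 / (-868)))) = 1796977 / 4500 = 399.33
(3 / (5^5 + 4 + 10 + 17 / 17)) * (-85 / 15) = -17 / 3140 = -0.01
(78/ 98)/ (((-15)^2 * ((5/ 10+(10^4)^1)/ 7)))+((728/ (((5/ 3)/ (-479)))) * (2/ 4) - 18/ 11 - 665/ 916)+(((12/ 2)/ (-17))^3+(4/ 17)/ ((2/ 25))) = -104613.07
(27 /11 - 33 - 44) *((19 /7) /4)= -3895 /77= -50.58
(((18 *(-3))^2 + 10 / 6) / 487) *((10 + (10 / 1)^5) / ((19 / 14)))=441493.76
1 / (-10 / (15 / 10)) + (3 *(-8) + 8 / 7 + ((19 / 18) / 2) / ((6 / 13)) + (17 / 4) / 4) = -314513 / 15120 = -20.80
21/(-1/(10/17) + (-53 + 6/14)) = -1470/3799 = -0.39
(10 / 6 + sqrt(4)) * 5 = 55 / 3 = 18.33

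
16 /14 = 8 /7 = 1.14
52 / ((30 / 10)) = 52 / 3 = 17.33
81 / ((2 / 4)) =162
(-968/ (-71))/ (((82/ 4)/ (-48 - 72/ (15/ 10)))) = -185856/ 2911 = -63.85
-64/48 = -1.33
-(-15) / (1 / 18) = 270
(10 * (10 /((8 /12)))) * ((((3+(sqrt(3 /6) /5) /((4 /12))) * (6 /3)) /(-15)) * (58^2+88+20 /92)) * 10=-47640600 /23 - 4764060 * sqrt(2) /23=-2364260.79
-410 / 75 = -82 / 15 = -5.47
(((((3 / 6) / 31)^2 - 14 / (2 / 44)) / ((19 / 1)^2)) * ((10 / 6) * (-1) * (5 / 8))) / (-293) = -29598775 / 9758193888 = -0.00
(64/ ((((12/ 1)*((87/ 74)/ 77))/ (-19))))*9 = -1732192/ 29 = -59730.76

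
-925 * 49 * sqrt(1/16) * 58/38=-1314425/76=-17295.07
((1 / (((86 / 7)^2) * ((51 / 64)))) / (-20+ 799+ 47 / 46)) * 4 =144256 / 3383542419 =0.00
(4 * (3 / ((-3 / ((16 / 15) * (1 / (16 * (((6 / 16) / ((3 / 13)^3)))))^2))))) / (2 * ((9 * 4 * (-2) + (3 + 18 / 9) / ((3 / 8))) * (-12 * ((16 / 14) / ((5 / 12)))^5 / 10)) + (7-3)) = -5672362500 / 6928008529523461159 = -0.00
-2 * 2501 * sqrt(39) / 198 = -2501 * sqrt(39) / 99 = -157.77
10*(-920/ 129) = -9200/ 129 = -71.32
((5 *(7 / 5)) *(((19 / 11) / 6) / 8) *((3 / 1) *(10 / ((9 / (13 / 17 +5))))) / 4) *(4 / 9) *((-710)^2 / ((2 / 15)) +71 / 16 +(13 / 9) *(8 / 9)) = 14514719912525 / 7138368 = 2033338.70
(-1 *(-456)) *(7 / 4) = 798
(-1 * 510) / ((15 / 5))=-170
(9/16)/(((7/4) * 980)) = 9/27440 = 0.00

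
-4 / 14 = -2 / 7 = -0.29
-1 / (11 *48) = -1 / 528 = -0.00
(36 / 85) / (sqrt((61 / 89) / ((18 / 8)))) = 54 * sqrt(5429) / 5185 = 0.77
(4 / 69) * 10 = 40 / 69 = 0.58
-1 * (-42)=42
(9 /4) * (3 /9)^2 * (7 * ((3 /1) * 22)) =231 /2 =115.50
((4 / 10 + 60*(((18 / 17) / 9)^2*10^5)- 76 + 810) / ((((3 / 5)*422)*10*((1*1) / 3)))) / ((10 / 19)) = 287520369 / 1524475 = 188.60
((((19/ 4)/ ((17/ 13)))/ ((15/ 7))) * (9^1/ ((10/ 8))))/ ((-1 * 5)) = -5187/ 2125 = -2.44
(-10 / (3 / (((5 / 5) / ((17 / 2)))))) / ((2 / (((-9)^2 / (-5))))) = 54 / 17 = 3.18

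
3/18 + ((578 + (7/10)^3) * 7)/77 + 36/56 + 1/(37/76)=473847511/8547000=55.44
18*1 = 18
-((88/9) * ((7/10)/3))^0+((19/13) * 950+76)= 19025/13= 1463.46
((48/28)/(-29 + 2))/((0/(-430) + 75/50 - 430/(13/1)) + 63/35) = 520/243873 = 0.00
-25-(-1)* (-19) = -44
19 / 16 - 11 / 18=83 / 144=0.58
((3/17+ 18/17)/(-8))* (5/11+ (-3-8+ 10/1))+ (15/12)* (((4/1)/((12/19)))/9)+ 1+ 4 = 5.96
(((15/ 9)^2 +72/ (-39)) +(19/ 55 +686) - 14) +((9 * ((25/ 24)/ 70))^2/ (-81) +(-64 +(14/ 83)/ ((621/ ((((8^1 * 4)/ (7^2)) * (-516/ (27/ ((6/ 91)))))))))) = 844982193672217/ 1386861315840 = 609.28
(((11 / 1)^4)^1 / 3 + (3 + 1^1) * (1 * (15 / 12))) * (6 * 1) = 29312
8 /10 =4 /5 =0.80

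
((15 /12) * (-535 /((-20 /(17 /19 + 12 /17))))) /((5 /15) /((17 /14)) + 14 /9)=497871 /17024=29.25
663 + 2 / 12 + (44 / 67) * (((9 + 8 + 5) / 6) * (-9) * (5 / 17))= 4488521 / 6834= 656.79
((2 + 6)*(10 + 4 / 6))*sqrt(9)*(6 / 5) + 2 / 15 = 922 / 3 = 307.33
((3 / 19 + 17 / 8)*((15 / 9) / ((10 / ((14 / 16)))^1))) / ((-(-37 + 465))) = -2429 / 3122688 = -0.00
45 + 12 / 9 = 139 / 3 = 46.33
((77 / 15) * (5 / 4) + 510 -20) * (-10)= -29785 / 6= -4964.17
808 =808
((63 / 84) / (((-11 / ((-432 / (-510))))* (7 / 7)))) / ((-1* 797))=54 / 745195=0.00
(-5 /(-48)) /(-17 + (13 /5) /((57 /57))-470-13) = -25 /119376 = -0.00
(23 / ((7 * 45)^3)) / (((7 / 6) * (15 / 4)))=184 / 1093955625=0.00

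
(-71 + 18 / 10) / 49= -346 / 245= -1.41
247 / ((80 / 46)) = 142.02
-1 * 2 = -2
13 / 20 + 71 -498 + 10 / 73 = -622271 / 1460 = -426.21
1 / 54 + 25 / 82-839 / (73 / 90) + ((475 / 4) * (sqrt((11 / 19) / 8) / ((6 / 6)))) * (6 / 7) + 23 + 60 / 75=-408200671 / 404055 + 75 * sqrt(418) / 56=-982.88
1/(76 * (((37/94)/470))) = 11045/703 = 15.71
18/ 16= 9/ 8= 1.12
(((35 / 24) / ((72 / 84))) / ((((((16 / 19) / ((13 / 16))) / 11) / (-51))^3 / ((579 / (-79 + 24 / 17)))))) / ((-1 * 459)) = -4659497389566684665 / 1062199099392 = -4386651.61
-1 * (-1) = 1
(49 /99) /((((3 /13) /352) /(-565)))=-11516960 /27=-426554.07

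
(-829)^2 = 687241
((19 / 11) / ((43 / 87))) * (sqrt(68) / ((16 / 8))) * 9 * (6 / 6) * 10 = 148770 * sqrt(17) / 473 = 1296.82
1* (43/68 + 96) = 6571/68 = 96.63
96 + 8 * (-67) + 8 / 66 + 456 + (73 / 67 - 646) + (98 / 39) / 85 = -1536157339 / 2443155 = -628.76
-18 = -18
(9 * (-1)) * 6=-54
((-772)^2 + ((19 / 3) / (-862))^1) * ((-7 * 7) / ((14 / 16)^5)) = -3607322869760 / 63357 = -56936453.27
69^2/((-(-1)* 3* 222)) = 529/74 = 7.15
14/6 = 2.33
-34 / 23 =-1.48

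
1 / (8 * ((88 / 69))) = 69 / 704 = 0.10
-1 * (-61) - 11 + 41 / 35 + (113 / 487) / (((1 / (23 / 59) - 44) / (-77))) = 51.60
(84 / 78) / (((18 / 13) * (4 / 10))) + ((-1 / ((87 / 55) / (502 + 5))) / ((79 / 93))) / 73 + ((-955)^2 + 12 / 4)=2745535672147 / 3010374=912024.78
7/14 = 1/2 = 0.50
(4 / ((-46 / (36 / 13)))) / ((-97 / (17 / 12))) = 102 / 29003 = 0.00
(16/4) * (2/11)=8/11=0.73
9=9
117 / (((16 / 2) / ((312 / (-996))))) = -1521 / 332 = -4.58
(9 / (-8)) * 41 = -369 / 8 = -46.12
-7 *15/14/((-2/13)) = 195/4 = 48.75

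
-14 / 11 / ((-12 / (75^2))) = 13125 / 22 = 596.59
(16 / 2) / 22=4 / 11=0.36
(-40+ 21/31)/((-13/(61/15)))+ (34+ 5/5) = 285934/6045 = 47.30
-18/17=-1.06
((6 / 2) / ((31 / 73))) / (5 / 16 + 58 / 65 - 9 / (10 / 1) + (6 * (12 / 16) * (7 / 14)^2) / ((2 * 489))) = 18562440 / 803923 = 23.09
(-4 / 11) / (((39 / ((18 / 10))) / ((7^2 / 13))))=-588 / 9295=-0.06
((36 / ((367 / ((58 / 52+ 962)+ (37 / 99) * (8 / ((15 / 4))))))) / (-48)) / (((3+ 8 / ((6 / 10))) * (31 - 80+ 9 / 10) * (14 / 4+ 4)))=5316667 / 15903317430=0.00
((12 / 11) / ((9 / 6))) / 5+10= 558 / 55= 10.15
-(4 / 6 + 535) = -1607 / 3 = -535.67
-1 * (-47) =47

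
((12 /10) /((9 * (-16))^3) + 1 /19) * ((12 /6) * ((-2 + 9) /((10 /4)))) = 17418107 /59097600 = 0.29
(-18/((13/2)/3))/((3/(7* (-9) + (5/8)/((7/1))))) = 2439/14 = 174.21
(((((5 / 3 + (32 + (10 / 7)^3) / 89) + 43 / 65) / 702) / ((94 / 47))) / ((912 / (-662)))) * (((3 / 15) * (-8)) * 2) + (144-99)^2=1205859494922034 / 595484846775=2025.00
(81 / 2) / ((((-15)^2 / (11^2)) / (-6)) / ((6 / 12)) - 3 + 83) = 9801 / 19210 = 0.51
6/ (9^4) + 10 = 21872/ 2187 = 10.00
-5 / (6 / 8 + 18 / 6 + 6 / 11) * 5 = -1100 / 189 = -5.82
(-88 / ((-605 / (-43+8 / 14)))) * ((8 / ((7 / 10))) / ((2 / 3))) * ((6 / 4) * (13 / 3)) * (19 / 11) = -640224 / 539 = -1187.80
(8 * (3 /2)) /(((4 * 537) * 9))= 1 /1611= 0.00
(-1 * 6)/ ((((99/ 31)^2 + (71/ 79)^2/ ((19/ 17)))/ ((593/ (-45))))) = 67574970467/ 9334106970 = 7.24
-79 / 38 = -2.08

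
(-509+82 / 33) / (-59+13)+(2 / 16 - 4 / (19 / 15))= 920441 / 115368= 7.98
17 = 17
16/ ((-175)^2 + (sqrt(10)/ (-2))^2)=32/ 61255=0.00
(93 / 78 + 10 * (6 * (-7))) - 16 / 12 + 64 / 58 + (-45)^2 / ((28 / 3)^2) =-350949821 / 886704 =-395.79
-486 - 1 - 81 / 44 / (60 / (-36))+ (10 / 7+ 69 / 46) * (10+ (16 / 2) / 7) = -4886173 / 10780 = -453.26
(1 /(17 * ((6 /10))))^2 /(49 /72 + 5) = 200 /118201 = 0.00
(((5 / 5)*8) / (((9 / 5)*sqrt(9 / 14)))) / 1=5.54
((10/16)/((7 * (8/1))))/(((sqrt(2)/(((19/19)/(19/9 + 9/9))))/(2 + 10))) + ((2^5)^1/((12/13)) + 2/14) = 135 * sqrt(2)/6272 + 731/21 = 34.84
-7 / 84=-1 / 12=-0.08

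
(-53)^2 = 2809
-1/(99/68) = -68/99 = -0.69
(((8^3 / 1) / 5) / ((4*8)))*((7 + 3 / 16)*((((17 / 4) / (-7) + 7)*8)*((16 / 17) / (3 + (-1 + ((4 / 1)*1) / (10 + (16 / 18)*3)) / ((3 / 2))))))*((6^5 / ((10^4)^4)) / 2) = 57024567 / 337011718750000000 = 0.00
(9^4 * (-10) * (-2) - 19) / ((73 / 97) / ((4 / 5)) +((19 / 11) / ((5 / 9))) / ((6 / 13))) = 17089.95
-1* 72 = -72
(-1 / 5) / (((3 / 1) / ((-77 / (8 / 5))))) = 77 / 24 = 3.21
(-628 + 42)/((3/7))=-4102/3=-1367.33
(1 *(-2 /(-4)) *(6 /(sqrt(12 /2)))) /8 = 0.15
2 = 2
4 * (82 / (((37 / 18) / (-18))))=-106272 / 37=-2872.22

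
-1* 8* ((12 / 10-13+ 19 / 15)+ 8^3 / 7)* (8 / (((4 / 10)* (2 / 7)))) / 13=-2697.03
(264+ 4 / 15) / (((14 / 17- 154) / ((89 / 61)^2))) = -133445087 / 36335565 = -3.67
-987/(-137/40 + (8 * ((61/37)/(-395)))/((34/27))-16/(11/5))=92.03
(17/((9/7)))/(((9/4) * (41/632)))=300832/3321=90.58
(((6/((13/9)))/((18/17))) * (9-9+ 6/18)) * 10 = 170/13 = 13.08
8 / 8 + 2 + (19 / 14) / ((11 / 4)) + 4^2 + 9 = 2194 / 77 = 28.49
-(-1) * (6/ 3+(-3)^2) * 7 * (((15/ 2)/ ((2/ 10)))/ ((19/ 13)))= 75075/ 38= 1975.66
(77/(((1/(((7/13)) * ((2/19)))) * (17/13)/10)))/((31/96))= 1034880/10013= 103.35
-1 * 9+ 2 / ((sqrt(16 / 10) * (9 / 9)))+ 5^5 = sqrt(10) / 2+ 3116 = 3117.58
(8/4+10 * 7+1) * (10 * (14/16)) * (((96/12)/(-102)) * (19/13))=-73.22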